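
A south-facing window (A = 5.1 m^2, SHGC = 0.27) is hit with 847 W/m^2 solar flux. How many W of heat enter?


Solar heat gain: Q = Area * SHGC * Irradiance
  Q = 5.1 * 0.27 * 847 = 1166.3 W

1166.3 W


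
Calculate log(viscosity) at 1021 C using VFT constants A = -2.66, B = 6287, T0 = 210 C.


VFT equation: log(eta) = A + B / (T - T0)
  T - T0 = 1021 - 210 = 811
  B / (T - T0) = 6287 / 811 = 7.752
  log(eta) = -2.66 + 7.752 = 5.092

5.092


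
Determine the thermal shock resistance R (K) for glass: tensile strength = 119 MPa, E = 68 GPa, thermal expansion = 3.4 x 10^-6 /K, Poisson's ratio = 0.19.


Thermal shock resistance: R = sigma * (1 - nu) / (E * alpha)
  Numerator = 119 * (1 - 0.19) = 96.39
  Denominator = 68 * 1000 * (3.4 x 10^-6) = 0.2312
  R = 96.39 / 0.2312 = 416.9 K

416.9 K


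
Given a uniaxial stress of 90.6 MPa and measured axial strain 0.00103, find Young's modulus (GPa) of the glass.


Young's modulus: E = stress / strain
  E = 90.6 MPa / 0.00103 = 87961.17 MPa
Convert to GPa: 87961.17 / 1000 = 87.96 GPa

87.96 GPa


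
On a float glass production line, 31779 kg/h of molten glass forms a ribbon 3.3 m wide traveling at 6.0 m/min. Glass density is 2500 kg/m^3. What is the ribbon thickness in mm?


Ribbon cross-section from mass balance:
  Volume rate = throughput / density = 31779 / 2500 = 12.7116 m^3/h
  thickness = volume rate / (speed * 60 * width), i.e.
  thickness = throughput / (60 * speed * width * density) * 1000
  thickness = 31779 / (60 * 6.0 * 3.3 * 2500) * 1000 = 10.7 mm

10.7 mm


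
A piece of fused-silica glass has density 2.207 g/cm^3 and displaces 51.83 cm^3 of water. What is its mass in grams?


Rearrange rho = m / V:
  m = rho * V
  m = 2.207 * 51.83 = 114.389 g

114.389 g


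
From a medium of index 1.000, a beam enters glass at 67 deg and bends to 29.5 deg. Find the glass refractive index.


Apply Snell's law: n1 * sin(theta1) = n2 * sin(theta2)
  n2 = n1 * sin(theta1) / sin(theta2)
  sin(67) = 0.920505
  sin(29.5) = 0.492424
  n2 = 1.000 * 0.920505 / 0.492424 = 1.8693

1.8693


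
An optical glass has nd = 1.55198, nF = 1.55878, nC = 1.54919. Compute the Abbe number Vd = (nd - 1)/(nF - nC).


Abbe number formula: Vd = (nd - 1) / (nF - nC)
  nd - 1 = 1.55198 - 1 = 0.55198
  nF - nC = 1.55878 - 1.54919 = 0.00959
  Vd = 0.55198 / 0.00959 = 57.56

57.56


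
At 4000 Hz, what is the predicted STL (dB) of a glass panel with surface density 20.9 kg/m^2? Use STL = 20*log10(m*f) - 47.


Mass law: STL = 20 * log10(m * f) - 47
  m * f = 20.9 * 4000 = 83600
  log10(83600) = 4.92221
  STL = 20 * 4.92221 - 47 = 98.4442 - 47 = 51.4 dB

51.4 dB


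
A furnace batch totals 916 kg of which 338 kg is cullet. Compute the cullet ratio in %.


Cullet ratio = (cullet mass / total batch mass) * 100
  Ratio = 338 / 916 * 100 = 36.9%

36.9%


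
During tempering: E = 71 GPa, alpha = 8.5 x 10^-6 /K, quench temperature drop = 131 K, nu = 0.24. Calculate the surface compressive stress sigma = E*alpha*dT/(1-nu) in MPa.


Tempering stress: sigma = E * alpha * dT / (1 - nu)
  E (MPa) = 71 * 1000 = 71000
  Numerator = 71000 * (8.5 x 10^-6) * 131 = 79.0585
  Denominator = 1 - 0.24 = 0.76
  sigma = 79.0585 / 0.76 = 104.0 MPa

104.0 MPa


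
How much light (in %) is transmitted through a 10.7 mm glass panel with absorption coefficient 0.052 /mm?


Beer-Lambert law: T = exp(-alpha * thickness)
  exponent = -0.052 * 10.7 = -0.5564
  T = exp(-0.5564) = 0.5733
  Percentage = 0.5733 * 100 = 57.33%

57.33%


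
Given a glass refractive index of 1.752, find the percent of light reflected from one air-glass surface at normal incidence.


Fresnel reflectance at normal incidence:
  R = ((n - 1)/(n + 1))^2
  (n - 1)/(n + 1) = (1.752 - 1)/(1.752 + 1) = 0.273256
  R = 0.273256^2 = 0.0746688
  R(%) = 0.0746688 * 100 = 7.467%

7.467%


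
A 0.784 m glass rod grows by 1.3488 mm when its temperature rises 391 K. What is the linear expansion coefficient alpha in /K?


Rearrange dL = alpha * L0 * dT for alpha:
  alpha = dL / (L0 * dT)
  alpha = (1.3488 / 1000) / (0.784 * 391) = 0.0000044 /K = 4.4 x 10^-6 /K

4.4 x 10^-6 /K


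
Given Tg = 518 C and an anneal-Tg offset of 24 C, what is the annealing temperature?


The annealing temperature is Tg plus the offset:
  T_anneal = 518 + 24 = 542 C

542 C


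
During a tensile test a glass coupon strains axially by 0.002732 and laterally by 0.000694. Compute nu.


Poisson's ratio: nu = lateral strain / axial strain
  nu = 0.000694 / 0.002732 = 0.254

0.254


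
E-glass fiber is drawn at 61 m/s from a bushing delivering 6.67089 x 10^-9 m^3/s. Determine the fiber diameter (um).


Cross-sectional area from continuity:
  A = Q / v = 6.67089 x 10^-9 / 61 = 1.093589 x 10^-10 m^2
Diameter from circular cross-section:
  d = sqrt(4A / pi) * 10^6 (m -> um)
  d = sqrt(4 * 1.093589 x 10^-10 / pi) * 10^6 = 11.8 um

11.8 um


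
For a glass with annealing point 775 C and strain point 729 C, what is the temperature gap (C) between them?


Gap = T_anneal - T_strain:
  gap = 775 - 729 = 46 C

46 C


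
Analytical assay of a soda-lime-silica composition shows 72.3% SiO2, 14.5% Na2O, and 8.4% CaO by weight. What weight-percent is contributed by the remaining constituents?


Sum the three major oxides:
  SiO2 + Na2O + CaO = 72.3 + 14.5 + 8.4 = 95.2%
Subtract from 100%:
  Others = 100 - 95.2 = 4.8%

4.8%


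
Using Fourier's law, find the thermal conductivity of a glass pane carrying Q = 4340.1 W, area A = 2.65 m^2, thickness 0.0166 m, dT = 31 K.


Fourier's law rearranged: k = Q * t / (A * dT)
  Numerator = 4340.1 * 0.0166 = 72.04566
  Denominator = 2.65 * 31 = 82.15
  k = 72.04566 / 82.15 = 0.877 W/mK

0.877 W/mK


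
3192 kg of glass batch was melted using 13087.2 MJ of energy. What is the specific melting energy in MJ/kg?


Rearrange E = m * s for s:
  s = E / m
  s = 13087.2 / 3192 = 4.1 MJ/kg

4.1 MJ/kg


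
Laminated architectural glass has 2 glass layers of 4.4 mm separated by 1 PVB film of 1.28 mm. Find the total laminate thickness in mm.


Total thickness = glass contribution + PVB contribution
  Glass: 2 * 4.4 = 8.8 mm
  PVB: 1 * 1.28 = 1.28 mm
  Total = 8.8 + 1.28 = 10.08 mm

10.08 mm


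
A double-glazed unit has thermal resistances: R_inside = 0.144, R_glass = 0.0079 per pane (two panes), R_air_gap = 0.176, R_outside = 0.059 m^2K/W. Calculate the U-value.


Total thermal resistance (series):
  R_total = R_in + R_glass + R_air + R_glass + R_out
  R_total = 0.144 + 0.0079 + 0.176 + 0.0079 + 0.059 = 0.3948 m^2K/W
U-value = 1 / R_total = 1 / 0.3948 = 2.533 W/m^2K

2.533 W/m^2K


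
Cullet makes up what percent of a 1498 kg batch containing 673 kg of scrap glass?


Cullet ratio = (cullet mass / total batch mass) * 100
  Ratio = 673 / 1498 * 100 = 44.93%

44.93%


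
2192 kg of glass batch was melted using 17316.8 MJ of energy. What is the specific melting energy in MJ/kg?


Rearrange E = m * s for s:
  s = E / m
  s = 17316.8 / 2192 = 7.9 MJ/kg

7.9 MJ/kg


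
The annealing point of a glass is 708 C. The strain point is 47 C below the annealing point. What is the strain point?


Strain point = annealing point - difference:
  T_strain = 708 - 47 = 661 C

661 C


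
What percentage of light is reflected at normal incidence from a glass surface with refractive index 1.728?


Fresnel reflectance at normal incidence:
  R = ((n - 1)/(n + 1))^2
  (n - 1)/(n + 1) = (1.728 - 1)/(1.728 + 1) = 0.266862
  R = 0.266862^2 = 0.0712153
  R(%) = 0.0712153 * 100 = 7.122%

7.122%


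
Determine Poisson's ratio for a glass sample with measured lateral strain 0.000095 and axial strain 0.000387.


Poisson's ratio: nu = lateral strain / axial strain
  nu = 0.000095 / 0.000387 = 0.2455

0.2455


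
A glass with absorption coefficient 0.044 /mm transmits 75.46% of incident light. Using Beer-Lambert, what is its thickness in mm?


Rearrange T = exp(-alpha * thickness):
  thickness = -ln(T) / alpha
  T = 75.46/100 = 0.7546
  ln(T) = -0.28157
  -ln(T) = 0.28157
  thickness = 0.28157 / 0.044 = 6.4 mm

6.4 mm


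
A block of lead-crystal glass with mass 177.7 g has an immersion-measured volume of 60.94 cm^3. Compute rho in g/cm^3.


Use the definition of density:
  rho = mass / volume
  rho = 177.7 / 60.94 = 2.916 g/cm^3

2.916 g/cm^3


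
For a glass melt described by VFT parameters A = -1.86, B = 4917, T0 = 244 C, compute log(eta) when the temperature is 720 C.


VFT equation: log(eta) = A + B / (T - T0)
  T - T0 = 720 - 244 = 476
  B / (T - T0) = 4917 / 476 = 10.33
  log(eta) = -1.86 + 10.33 = 8.47

8.47


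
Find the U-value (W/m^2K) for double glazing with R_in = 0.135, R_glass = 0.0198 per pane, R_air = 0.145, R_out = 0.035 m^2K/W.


Total thermal resistance (series):
  R_total = R_in + R_glass + R_air + R_glass + R_out
  R_total = 0.135 + 0.0198 + 0.145 + 0.0198 + 0.035 = 0.3546 m^2K/W
U-value = 1 / R_total = 1 / 0.3546 = 2.82 W/m^2K

2.82 W/m^2K


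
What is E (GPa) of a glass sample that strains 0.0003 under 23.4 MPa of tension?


Young's modulus: E = stress / strain
  E = 23.4 MPa / 0.0003 = 78000 MPa
Convert to GPa: 78000 / 1000 = 78.0 GPa

78.0 GPa


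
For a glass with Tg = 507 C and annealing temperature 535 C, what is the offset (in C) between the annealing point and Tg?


Offset = T_anneal - Tg:
  offset = 535 - 507 = 28 C

28 C


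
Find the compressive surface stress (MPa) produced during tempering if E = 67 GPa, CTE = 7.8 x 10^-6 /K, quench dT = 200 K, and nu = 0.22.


Tempering stress: sigma = E * alpha * dT / (1 - nu)
  E (MPa) = 67 * 1000 = 67000
  Numerator = 67000 * (7.8 x 10^-6) * 200 = 104.52
  Denominator = 1 - 0.22 = 0.78
  sigma = 104.52 / 0.78 = 134.0 MPa

134.0 MPa


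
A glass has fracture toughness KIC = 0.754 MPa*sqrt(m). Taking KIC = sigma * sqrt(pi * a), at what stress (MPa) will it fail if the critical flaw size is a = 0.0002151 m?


Rearrange KIC = sigma * sqrt(pi * a):
  sigma = KIC / sqrt(pi * a)
  sqrt(pi * 0.0002151) = 0.025995
  sigma = 0.754 / 0.025995 = 29.01 MPa

29.01 MPa


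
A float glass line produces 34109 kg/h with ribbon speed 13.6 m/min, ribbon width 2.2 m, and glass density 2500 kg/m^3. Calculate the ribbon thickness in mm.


Ribbon cross-section from mass balance:
  Volume rate = throughput / density = 34109 / 2500 = 13.6436 m^3/h
  thickness = volume rate / (speed * 60 * width), i.e.
  thickness = throughput / (60 * speed * width * density) * 1000
  thickness = 34109 / (60 * 13.6 * 2.2 * 2500) * 1000 = 7.6 mm

7.6 mm


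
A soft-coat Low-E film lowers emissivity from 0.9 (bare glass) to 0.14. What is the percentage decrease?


Percentage reduction = (1 - coated/uncoated) * 100
  Ratio = 0.14 / 0.9 = 0.1556
  Reduction = (1 - 0.1556) * 100 = 84.4%

84.4%


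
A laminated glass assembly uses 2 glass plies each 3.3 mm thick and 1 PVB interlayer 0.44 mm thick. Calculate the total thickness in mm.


Total thickness = glass contribution + PVB contribution
  Glass: 2 * 3.3 = 6.6 mm
  PVB: 1 * 0.44 = 0.44 mm
  Total = 6.6 + 0.44 = 7.04 mm

7.04 mm


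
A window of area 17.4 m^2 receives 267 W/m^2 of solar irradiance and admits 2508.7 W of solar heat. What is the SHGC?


Rearrange Q = Area * SHGC * Irradiance:
  SHGC = Q / (Area * Irradiance)
  SHGC = 2508.7 / (17.4 * 267) = 0.54

0.54


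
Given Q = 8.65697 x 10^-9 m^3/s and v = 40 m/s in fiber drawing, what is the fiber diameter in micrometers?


Cross-sectional area from continuity:
  A = Q / v = 8.65697 x 10^-9 / 40 = 2.164242 x 10^-10 m^2
Diameter from circular cross-section:
  d = sqrt(4A / pi) * 10^6 (m -> um)
  d = sqrt(4 * 2.164242 x 10^-10 / pi) * 10^6 = 16.6 um

16.6 um


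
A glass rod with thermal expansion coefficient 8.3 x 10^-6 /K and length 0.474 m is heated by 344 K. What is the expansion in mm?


Thermal expansion formula: dL = alpha * L0 * dT
  dL = (8.3 x 10^-6) * 0.474 * 344 = 0.00135336 m
Convert to mm: 0.00135336 * 1000 = 1.3534 mm

1.3534 mm


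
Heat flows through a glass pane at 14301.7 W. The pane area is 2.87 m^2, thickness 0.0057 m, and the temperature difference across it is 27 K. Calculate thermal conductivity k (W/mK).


Fourier's law rearranged: k = Q * t / (A * dT)
  Numerator = 14301.7 * 0.0057 = 81.51969
  Denominator = 2.87 * 27 = 77.49
  k = 81.51969 / 77.49 = 1.052 W/mK

1.052 W/mK


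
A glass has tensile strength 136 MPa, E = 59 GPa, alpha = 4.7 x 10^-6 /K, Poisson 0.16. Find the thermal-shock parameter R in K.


Thermal shock resistance: R = sigma * (1 - nu) / (E * alpha)
  Numerator = 136 * (1 - 0.16) = 114.24
  Denominator = 59 * 1000 * (4.7 x 10^-6) = 0.2773
  R = 114.24 / 0.2773 = 412.0 K

412.0 K


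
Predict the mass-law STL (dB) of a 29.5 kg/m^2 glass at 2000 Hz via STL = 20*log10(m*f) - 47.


Mass law: STL = 20 * log10(m * f) - 47
  m * f = 29.5 * 2000 = 59000
  log10(59000) = 4.77085
  STL = 20 * 4.77085 - 47 = 95.417 - 47 = 48.4 dB

48.4 dB


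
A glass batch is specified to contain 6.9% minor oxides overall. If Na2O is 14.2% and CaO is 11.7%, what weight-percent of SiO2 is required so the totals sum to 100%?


Known pieces sum to 100%:
  SiO2 = 100 - (others + Na2O + CaO)
  SiO2 = 100 - (6.9 + 14.2 + 11.7) = 67.2%

67.2%


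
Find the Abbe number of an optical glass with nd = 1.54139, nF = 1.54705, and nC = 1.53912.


Abbe number formula: Vd = (nd - 1) / (nF - nC)
  nd - 1 = 1.54139 - 1 = 0.54139
  nF - nC = 1.54705 - 1.53912 = 0.00793
  Vd = 0.54139 / 0.00793 = 68.27

68.27


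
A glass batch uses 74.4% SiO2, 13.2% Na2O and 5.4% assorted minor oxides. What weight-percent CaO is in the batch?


Pieces sum to 100%:
  CaO = 100 - (SiO2 + Na2O + others)
  CaO = 100 - (74.4 + 13.2 + 5.4) = 7.0%

7.0%


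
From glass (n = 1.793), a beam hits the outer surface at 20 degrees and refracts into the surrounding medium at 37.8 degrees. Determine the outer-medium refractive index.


Apply Snell's law: n1 * sin(theta1) = n2 * sin(theta2)
  n2 = n1 * sin(theta1) / sin(theta2)
  sin(20) = 0.34202
  sin(37.8) = 0.612907
  n2 = 1.793 * 0.34202 / 0.612907 = 1.0005

1.0005


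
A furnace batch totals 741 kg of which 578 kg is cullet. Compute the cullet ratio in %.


Cullet ratio = (cullet mass / total batch mass) * 100
  Ratio = 578 / 741 * 100 = 78.0%

78.0%


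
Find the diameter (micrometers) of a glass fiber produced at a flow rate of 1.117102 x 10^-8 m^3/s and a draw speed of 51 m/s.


Cross-sectional area from continuity:
  A = Q / v = 1.117102 x 10^-8 / 51 = 2.190396 x 10^-10 m^2
Diameter from circular cross-section:
  d = sqrt(4A / pi) * 10^6 (m -> um)
  d = sqrt(4 * 2.190396 x 10^-10 / pi) * 10^6 = 16.7 um

16.7 um


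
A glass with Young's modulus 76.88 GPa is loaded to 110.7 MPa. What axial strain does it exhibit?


Rearrange E = sigma / epsilon:
  epsilon = sigma / E
  E (MPa) = 76.88 * 1000 = 76880
  epsilon = 110.7 / 76880 = 0.00144

0.00144


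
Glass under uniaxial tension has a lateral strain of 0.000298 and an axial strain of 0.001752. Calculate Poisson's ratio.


Poisson's ratio: nu = lateral strain / axial strain
  nu = 0.000298 / 0.001752 = 0.1701

0.1701


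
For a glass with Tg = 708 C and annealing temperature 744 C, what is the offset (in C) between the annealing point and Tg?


Offset = T_anneal - Tg:
  offset = 744 - 708 = 36 C

36 C


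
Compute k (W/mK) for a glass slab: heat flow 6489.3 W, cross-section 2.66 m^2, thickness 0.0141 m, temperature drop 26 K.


Fourier's law rearranged: k = Q * t / (A * dT)
  Numerator = 6489.3 * 0.0141 = 91.49913
  Denominator = 2.66 * 26 = 69.16
  k = 91.49913 / 69.16 = 1.323 W/mK

1.323 W/mK


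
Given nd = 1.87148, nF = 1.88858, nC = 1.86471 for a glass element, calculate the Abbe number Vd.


Abbe number formula: Vd = (nd - 1) / (nF - nC)
  nd - 1 = 1.87148 - 1 = 0.87148
  nF - nC = 1.88858 - 1.86471 = 0.02387
  Vd = 0.87148 / 0.02387 = 36.51

36.51


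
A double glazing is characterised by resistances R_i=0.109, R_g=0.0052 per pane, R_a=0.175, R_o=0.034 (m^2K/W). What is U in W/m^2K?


Total thermal resistance (series):
  R_total = R_in + R_glass + R_air + R_glass + R_out
  R_total = 0.109 + 0.0052 + 0.175 + 0.0052 + 0.034 = 0.3284 m^2K/W
U-value = 1 / R_total = 1 / 0.3284 = 3.045 W/m^2K

3.045 W/m^2K


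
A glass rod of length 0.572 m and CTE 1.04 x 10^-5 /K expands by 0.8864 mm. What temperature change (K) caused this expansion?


Rearrange dL = alpha * L0 * dT for dT:
  dT = dL / (alpha * L0)
  dL (m) = 0.8864 / 1000 = 0.0008864
  dT = 0.0008864 / ((1.04 x 10^-5) * 0.572) = 149.0 K

149.0 K


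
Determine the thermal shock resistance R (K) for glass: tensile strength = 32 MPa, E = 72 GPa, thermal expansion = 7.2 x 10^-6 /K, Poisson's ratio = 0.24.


Thermal shock resistance: R = sigma * (1 - nu) / (E * alpha)
  Numerator = 32 * (1 - 0.24) = 24.32
  Denominator = 72 * 1000 * (7.2 x 10^-6) = 0.5184
  R = 24.32 / 0.5184 = 46.9 K

46.9 K


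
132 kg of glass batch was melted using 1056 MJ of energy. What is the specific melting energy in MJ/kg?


Rearrange E = m * s for s:
  s = E / m
  s = 1056 / 132 = 8.0 MJ/kg

8.0 MJ/kg


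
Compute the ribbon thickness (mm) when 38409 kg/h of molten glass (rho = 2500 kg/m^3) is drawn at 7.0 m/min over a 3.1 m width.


Ribbon cross-section from mass balance:
  Volume rate = throughput / density = 38409 / 2500 = 15.3636 m^3/h
  thickness = volume rate / (speed * 60 * width), i.e.
  thickness = throughput / (60 * speed * width * density) * 1000
  thickness = 38409 / (60 * 7.0 * 3.1 * 2500) * 1000 = 11.8 mm

11.8 mm


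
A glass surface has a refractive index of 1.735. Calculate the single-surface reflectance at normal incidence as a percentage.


Fresnel reflectance at normal incidence:
  R = ((n - 1)/(n + 1))^2
  (n - 1)/(n + 1) = (1.735 - 1)/(1.735 + 1) = 0.268739
  R = 0.268739^2 = 0.0722207
  R(%) = 0.0722207 * 100 = 7.222%

7.222%


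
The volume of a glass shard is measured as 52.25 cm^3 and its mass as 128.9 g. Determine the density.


Use the definition of density:
  rho = mass / volume
  rho = 128.9 / 52.25 = 2.467 g/cm^3

2.467 g/cm^3


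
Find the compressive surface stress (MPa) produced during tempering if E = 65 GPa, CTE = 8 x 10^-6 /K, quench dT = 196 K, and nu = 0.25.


Tempering stress: sigma = E * alpha * dT / (1 - nu)
  E (MPa) = 65 * 1000 = 65000
  Numerator = 65000 * (8 x 10^-6) * 196 = 101.92
  Denominator = 1 - 0.25 = 0.75
  sigma = 101.92 / 0.75 = 135.9 MPa

135.9 MPa


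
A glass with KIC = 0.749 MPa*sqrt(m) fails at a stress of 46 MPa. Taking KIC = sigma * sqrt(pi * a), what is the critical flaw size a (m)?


Rearrange KIC = sigma * sqrt(pi * a):
  sqrt(pi * a) = KIC / sigma
  sqrt(pi * a) = 0.749 / 46 = 0.016283
  a = (KIC / sigma)^2 / pi
  a = 0.016283^2 / pi = 0.0000844 m

0.0000844 m


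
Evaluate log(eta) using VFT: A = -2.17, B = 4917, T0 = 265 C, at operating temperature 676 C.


VFT equation: log(eta) = A + B / (T - T0)
  T - T0 = 676 - 265 = 411
  B / (T - T0) = 4917 / 411 = 11.964
  log(eta) = -2.17 + 11.964 = 9.794

9.794


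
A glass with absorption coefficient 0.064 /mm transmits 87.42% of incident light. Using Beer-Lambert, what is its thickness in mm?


Rearrange T = exp(-alpha * thickness):
  thickness = -ln(T) / alpha
  T = 87.42/100 = 0.8742
  ln(T) = -0.13445
  -ln(T) = 0.13445
  thickness = 0.13445 / 0.064 = 2.1 mm

2.1 mm


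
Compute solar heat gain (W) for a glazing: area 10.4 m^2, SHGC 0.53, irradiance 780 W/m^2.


Solar heat gain: Q = Area * SHGC * Irradiance
  Q = 10.4 * 0.53 * 780 = 4299.4 W

4299.4 W


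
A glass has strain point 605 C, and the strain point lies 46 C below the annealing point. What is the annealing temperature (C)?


T_anneal = T_strain + gap:
  T_anneal = 605 + 46 = 651 C

651 C


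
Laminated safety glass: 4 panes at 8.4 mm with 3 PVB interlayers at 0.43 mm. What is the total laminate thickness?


Total thickness = glass contribution + PVB contribution
  Glass: 4 * 8.4 = 33.6 mm
  PVB: 3 * 0.43 = 1.29 mm
  Total = 33.6 + 1.29 = 34.89 mm

34.89 mm


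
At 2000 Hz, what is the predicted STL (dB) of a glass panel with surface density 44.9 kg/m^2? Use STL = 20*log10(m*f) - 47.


Mass law: STL = 20 * log10(m * f) - 47
  m * f = 44.9 * 2000 = 89800
  log10(89800) = 4.95328
  STL = 20 * 4.95328 - 47 = 99.0656 - 47 = 52.1 dB

52.1 dB


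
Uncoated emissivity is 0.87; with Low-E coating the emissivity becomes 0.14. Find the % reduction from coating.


Percentage reduction = (1 - coated/uncoated) * 100
  Ratio = 0.14 / 0.87 = 0.1609
  Reduction = (1 - 0.1609) * 100 = 83.9%

83.9%


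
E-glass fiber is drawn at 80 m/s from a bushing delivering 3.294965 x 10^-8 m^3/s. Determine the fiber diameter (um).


Cross-sectional area from continuity:
  A = Q / v = 3.294965 x 10^-8 / 80 = 4.118706 x 10^-10 m^2
Diameter from circular cross-section:
  d = sqrt(4A / pi) * 10^6 (m -> um)
  d = sqrt(4 * 4.118706 x 10^-10 / pi) * 10^6 = 22.9 um

22.9 um


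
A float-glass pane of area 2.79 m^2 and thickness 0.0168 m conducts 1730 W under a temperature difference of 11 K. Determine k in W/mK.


Fourier's law rearranged: k = Q * t / (A * dT)
  Numerator = 1730 * 0.0168 = 29.064
  Denominator = 2.79 * 11 = 30.69
  k = 29.064 / 30.69 = 0.947 W/mK

0.947 W/mK


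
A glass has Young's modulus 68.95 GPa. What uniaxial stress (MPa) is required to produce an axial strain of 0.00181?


Rearrange E = sigma / epsilon:
  sigma = E * epsilon
  E (MPa) = 68.95 * 1000 = 68950
  sigma = 68950 * 0.00181 = 124.8 MPa

124.8 MPa


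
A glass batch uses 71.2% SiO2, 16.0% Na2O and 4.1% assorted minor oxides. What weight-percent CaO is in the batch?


Pieces sum to 100%:
  CaO = 100 - (SiO2 + Na2O + others)
  CaO = 100 - (71.2 + 16.0 + 4.1) = 8.7%

8.7%


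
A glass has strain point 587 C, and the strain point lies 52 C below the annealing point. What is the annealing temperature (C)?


T_anneal = T_strain + gap:
  T_anneal = 587 + 52 = 639 C

639 C


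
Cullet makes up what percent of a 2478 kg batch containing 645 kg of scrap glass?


Cullet ratio = (cullet mass / total batch mass) * 100
  Ratio = 645 / 2478 * 100 = 26.03%

26.03%


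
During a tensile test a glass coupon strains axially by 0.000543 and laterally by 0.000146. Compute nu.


Poisson's ratio: nu = lateral strain / axial strain
  nu = 0.000146 / 0.000543 = 0.2689

0.2689


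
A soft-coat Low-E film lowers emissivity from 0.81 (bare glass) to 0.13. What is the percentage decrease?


Percentage reduction = (1 - coated/uncoated) * 100
  Ratio = 0.13 / 0.81 = 0.1605
  Reduction = (1 - 0.1605) * 100 = 84.0%

84.0%


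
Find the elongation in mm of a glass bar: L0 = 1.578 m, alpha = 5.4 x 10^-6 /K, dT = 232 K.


Thermal expansion formula: dL = alpha * L0 * dT
  dL = (5.4 x 10^-6) * 1.578 * 232 = 0.00197692 m
Convert to mm: 0.00197692 * 1000 = 1.9769 mm

1.9769 mm


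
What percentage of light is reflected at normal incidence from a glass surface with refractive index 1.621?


Fresnel reflectance at normal incidence:
  R = ((n - 1)/(n + 1))^2
  (n - 1)/(n + 1) = (1.621 - 1)/(1.621 + 1) = 0.236932
  R = 0.236932^2 = 0.0561368
  R(%) = 0.0561368 * 100 = 5.614%

5.614%


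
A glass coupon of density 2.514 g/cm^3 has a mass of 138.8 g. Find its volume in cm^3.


Rearrange rho = m / V:
  V = m / rho
  V = 138.8 / 2.514 = 55.211 cm^3

55.211 cm^3


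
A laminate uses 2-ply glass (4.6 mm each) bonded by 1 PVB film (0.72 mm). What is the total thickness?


Total thickness = glass contribution + PVB contribution
  Glass: 2 * 4.6 = 9.2 mm
  PVB: 1 * 0.72 = 0.72 mm
  Total = 9.2 + 0.72 = 9.92 mm

9.92 mm


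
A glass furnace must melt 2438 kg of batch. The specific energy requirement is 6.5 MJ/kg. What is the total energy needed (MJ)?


Total energy = mass * specific energy
  E = 2438 * 6.5 = 15847 MJ

15847 MJ


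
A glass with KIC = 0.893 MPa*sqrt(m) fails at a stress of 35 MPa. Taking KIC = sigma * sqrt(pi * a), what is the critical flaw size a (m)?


Rearrange KIC = sigma * sqrt(pi * a):
  sqrt(pi * a) = KIC / sigma
  sqrt(pi * a) = 0.893 / 35 = 0.025514
  a = (KIC / sigma)^2 / pi
  a = 0.025514^2 / pi = 0.0002072 m

0.0002072 m


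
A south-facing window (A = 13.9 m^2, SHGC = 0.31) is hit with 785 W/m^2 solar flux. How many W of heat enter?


Solar heat gain: Q = Area * SHGC * Irradiance
  Q = 13.9 * 0.31 * 785 = 3382.6 W

3382.6 W


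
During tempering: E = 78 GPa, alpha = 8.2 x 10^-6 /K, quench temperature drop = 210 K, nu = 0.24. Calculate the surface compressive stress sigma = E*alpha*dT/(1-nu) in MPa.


Tempering stress: sigma = E * alpha * dT / (1 - nu)
  E (MPa) = 78 * 1000 = 78000
  Numerator = 78000 * (8.2 x 10^-6) * 210 = 134.316
  Denominator = 1 - 0.24 = 0.76
  sigma = 134.316 / 0.76 = 176.7 MPa

176.7 MPa


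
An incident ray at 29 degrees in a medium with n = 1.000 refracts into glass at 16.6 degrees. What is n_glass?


Apply Snell's law: n1 * sin(theta1) = n2 * sin(theta2)
  n2 = n1 * sin(theta1) / sin(theta2)
  sin(29) = 0.48481
  sin(16.6) = 0.285688
  n2 = 1.000 * 0.48481 / 0.285688 = 1.697

1.697


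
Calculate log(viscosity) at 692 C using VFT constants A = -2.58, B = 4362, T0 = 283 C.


VFT equation: log(eta) = A + B / (T - T0)
  T - T0 = 692 - 283 = 409
  B / (T - T0) = 4362 / 409 = 10.665
  log(eta) = -2.58 + 10.665 = 8.085

8.085


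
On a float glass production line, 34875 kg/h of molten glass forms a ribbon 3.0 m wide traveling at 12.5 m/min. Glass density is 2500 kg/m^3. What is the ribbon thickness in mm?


Ribbon cross-section from mass balance:
  Volume rate = throughput / density = 34875 / 2500 = 13.95 m^3/h
  thickness = volume rate / (speed * 60 * width), i.e.
  thickness = throughput / (60 * speed * width * density) * 1000
  thickness = 34875 / (60 * 12.5 * 3.0 * 2500) * 1000 = 6.2 mm

6.2 mm


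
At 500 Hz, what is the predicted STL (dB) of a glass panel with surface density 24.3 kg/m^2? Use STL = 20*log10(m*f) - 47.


Mass law: STL = 20 * log10(m * f) - 47
  m * f = 24.3 * 500 = 12150
  log10(12150) = 4.08458
  STL = 20 * 4.08458 - 47 = 81.6916 - 47 = 34.7 dB

34.7 dB


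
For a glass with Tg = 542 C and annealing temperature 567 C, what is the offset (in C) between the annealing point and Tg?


Offset = T_anneal - Tg:
  offset = 567 - 542 = 25 C

25 C


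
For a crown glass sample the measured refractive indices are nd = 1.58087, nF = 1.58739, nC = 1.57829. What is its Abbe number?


Abbe number formula: Vd = (nd - 1) / (nF - nC)
  nd - 1 = 1.58087 - 1 = 0.58087
  nF - nC = 1.58739 - 1.57829 = 0.0091
  Vd = 0.58087 / 0.0091 = 63.83

63.83


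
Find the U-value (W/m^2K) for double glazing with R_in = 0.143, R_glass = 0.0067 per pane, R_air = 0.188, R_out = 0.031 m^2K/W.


Total thermal resistance (series):
  R_total = R_in + R_glass + R_air + R_glass + R_out
  R_total = 0.143 + 0.0067 + 0.188 + 0.0067 + 0.031 = 0.3754 m^2K/W
U-value = 1 / R_total = 1 / 0.3754 = 2.664 W/m^2K

2.664 W/m^2K


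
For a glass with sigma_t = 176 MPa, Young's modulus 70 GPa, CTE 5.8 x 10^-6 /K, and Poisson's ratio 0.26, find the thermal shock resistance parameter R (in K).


Thermal shock resistance: R = sigma * (1 - nu) / (E * alpha)
  Numerator = 176 * (1 - 0.26) = 130.24
  Denominator = 70 * 1000 * (5.8 x 10^-6) = 0.406
  R = 130.24 / 0.406 = 320.8 K

320.8 K


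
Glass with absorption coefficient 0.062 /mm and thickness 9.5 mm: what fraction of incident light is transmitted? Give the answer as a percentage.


Beer-Lambert law: T = exp(-alpha * thickness)
  exponent = -0.062 * 9.5 = -0.589
  T = exp(-0.589) = 0.5549
  Percentage = 0.5549 * 100 = 55.49%

55.49%


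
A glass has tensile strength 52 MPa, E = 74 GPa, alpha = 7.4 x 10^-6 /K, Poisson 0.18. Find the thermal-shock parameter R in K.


Thermal shock resistance: R = sigma * (1 - nu) / (E * alpha)
  Numerator = 52 * (1 - 0.18) = 42.64
  Denominator = 74 * 1000 * (7.4 x 10^-6) = 0.5476
  R = 42.64 / 0.5476 = 77.9 K

77.9 K


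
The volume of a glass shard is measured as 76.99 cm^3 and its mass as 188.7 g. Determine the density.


Use the definition of density:
  rho = mass / volume
  rho = 188.7 / 76.99 = 2.451 g/cm^3

2.451 g/cm^3


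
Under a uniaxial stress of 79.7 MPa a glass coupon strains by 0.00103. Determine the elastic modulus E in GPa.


Young's modulus: E = stress / strain
  E = 79.7 MPa / 0.00103 = 77378.64 MPa
Convert to GPa: 77378.64 / 1000 = 77.38 GPa

77.38 GPa


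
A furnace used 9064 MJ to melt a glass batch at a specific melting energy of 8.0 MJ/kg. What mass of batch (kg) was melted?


Rearrange E = m * s for m:
  m = E / s
  m = 9064 / 8.0 = 1133.0 kg

1133.0 kg


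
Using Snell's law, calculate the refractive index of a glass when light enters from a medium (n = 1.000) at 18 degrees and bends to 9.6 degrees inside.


Apply Snell's law: n1 * sin(theta1) = n2 * sin(theta2)
  n2 = n1 * sin(theta1) / sin(theta2)
  sin(18) = 0.309017
  sin(9.6) = 0.166769
  n2 = 1.000 * 0.309017 / 0.166769 = 1.853

1.853


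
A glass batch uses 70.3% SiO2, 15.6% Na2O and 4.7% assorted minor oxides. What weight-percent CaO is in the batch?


Pieces sum to 100%:
  CaO = 100 - (SiO2 + Na2O + others)
  CaO = 100 - (70.3 + 15.6 + 4.7) = 9.4%

9.4%


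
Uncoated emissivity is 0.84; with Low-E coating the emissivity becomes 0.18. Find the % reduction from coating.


Percentage reduction = (1 - coated/uncoated) * 100
  Ratio = 0.18 / 0.84 = 0.2143
  Reduction = (1 - 0.2143) * 100 = 78.6%

78.6%


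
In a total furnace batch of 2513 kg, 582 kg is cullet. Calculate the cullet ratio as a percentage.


Cullet ratio = (cullet mass / total batch mass) * 100
  Ratio = 582 / 2513 * 100 = 23.16%

23.16%


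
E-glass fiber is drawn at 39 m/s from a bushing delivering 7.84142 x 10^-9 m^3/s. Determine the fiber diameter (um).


Cross-sectional area from continuity:
  A = Q / v = 7.84142 x 10^-9 / 39 = 2.010621 x 10^-10 m^2
Diameter from circular cross-section:
  d = sqrt(4A / pi) * 10^6 (m -> um)
  d = sqrt(4 * 2.010621 x 10^-10 / pi) * 10^6 = 16.0 um

16.0 um


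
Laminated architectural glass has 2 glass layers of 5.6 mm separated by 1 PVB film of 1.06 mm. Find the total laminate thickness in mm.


Total thickness = glass contribution + PVB contribution
  Glass: 2 * 5.6 = 11.2 mm
  PVB: 1 * 1.06 = 1.06 mm
  Total = 11.2 + 1.06 = 12.26 mm

12.26 mm


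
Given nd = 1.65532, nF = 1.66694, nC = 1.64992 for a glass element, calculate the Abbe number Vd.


Abbe number formula: Vd = (nd - 1) / (nF - nC)
  nd - 1 = 1.65532 - 1 = 0.65532
  nF - nC = 1.66694 - 1.64992 = 0.01702
  Vd = 0.65532 / 0.01702 = 38.5

38.5


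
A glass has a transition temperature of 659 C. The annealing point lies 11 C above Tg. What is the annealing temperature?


The annealing temperature is Tg plus the offset:
  T_anneal = 659 + 11 = 670 C

670 C


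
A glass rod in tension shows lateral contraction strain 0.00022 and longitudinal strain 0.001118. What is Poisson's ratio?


Poisson's ratio: nu = lateral strain / axial strain
  nu = 0.00022 / 0.001118 = 0.1968

0.1968


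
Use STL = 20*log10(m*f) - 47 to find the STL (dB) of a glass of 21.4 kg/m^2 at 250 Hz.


Mass law: STL = 20 * log10(m * f) - 47
  m * f = 21.4 * 250 = 5350
  log10(5350) = 3.72835
  STL = 20 * 3.72835 - 47 = 74.567 - 47 = 27.6 dB

27.6 dB


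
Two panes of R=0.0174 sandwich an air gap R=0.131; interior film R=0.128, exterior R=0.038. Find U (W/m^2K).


Total thermal resistance (series):
  R_total = R_in + R_glass + R_air + R_glass + R_out
  R_total = 0.128 + 0.0174 + 0.131 + 0.0174 + 0.038 = 0.3318 m^2K/W
U-value = 1 / R_total = 1 / 0.3318 = 3.014 W/m^2K

3.014 W/m^2K


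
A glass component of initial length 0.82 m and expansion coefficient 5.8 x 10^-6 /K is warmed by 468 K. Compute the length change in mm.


Thermal expansion formula: dL = alpha * L0 * dT
  dL = (5.8 x 10^-6) * 0.82 * 468 = 0.00222581 m
Convert to mm: 0.00222581 * 1000 = 2.2258 mm

2.2258 mm


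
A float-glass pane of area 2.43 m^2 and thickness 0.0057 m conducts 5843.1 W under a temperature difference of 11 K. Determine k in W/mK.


Fourier's law rearranged: k = Q * t / (A * dT)
  Numerator = 5843.1 * 0.0057 = 33.30567
  Denominator = 2.43 * 11 = 26.73
  k = 33.30567 / 26.73 = 1.246 W/mK

1.246 W/mK


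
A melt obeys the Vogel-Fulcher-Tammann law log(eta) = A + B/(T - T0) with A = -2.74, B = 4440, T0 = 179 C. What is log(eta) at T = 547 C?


VFT equation: log(eta) = A + B / (T - T0)
  T - T0 = 547 - 179 = 368
  B / (T - T0) = 4440 / 368 = 12.065
  log(eta) = -2.74 + 12.065 = 9.325

9.325


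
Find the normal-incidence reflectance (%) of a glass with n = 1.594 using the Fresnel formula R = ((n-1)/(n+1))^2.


Fresnel reflectance at normal incidence:
  R = ((n - 1)/(n + 1))^2
  (n - 1)/(n + 1) = (1.594 - 1)/(1.594 + 1) = 0.22899
  R = 0.22899^2 = 0.0524364
  R(%) = 0.0524364 * 100 = 5.244%

5.244%


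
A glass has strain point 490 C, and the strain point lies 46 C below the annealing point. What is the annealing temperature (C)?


T_anneal = T_strain + gap:
  T_anneal = 490 + 46 = 536 C

536 C


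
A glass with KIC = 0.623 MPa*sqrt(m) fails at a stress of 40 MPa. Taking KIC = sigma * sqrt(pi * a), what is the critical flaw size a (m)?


Rearrange KIC = sigma * sqrt(pi * a):
  sqrt(pi * a) = KIC / sigma
  sqrt(pi * a) = 0.623 / 40 = 0.015575
  a = (KIC / sigma)^2 / pi
  a = 0.015575^2 / pi = 0.0000772 m

0.0000772 m


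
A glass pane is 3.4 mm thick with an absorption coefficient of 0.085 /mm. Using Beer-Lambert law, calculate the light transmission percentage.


Beer-Lambert law: T = exp(-alpha * thickness)
  exponent = -0.085 * 3.4 = -0.289
  T = exp(-0.289) = 0.749
  Percentage = 0.749 * 100 = 74.9%

74.9%


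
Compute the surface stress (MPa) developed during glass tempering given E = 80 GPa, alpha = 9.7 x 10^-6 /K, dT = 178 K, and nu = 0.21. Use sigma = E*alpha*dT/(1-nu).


Tempering stress: sigma = E * alpha * dT / (1 - nu)
  E (MPa) = 80 * 1000 = 80000
  Numerator = 80000 * (9.7 x 10^-6) * 178 = 138.128
  Denominator = 1 - 0.21 = 0.79
  sigma = 138.128 / 0.79 = 174.8 MPa

174.8 MPa


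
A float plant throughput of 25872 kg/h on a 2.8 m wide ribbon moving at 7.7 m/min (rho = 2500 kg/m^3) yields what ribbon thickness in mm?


Ribbon cross-section from mass balance:
  Volume rate = throughput / density = 25872 / 2500 = 10.3488 m^3/h
  thickness = volume rate / (speed * 60 * width), i.e.
  thickness = throughput / (60 * speed * width * density) * 1000
  thickness = 25872 / (60 * 7.7 * 2.8 * 2500) * 1000 = 8.0 mm

8.0 mm


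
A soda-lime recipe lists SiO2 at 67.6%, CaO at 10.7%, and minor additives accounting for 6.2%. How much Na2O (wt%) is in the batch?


Pieces sum to 100%:
  Na2O = 100 - (SiO2 + CaO + others)
  Na2O = 100 - (67.6 + 10.7 + 6.2) = 15.5%

15.5%


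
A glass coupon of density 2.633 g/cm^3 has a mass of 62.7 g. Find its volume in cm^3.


Rearrange rho = m / V:
  V = m / rho
  V = 62.7 / 2.633 = 23.813 cm^3

23.813 cm^3


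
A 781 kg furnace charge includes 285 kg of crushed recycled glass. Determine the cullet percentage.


Cullet ratio = (cullet mass / total batch mass) * 100
  Ratio = 285 / 781 * 100 = 36.49%

36.49%


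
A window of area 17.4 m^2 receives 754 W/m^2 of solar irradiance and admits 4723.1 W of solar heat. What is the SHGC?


Rearrange Q = Area * SHGC * Irradiance:
  SHGC = Q / (Area * Irradiance)
  SHGC = 4723.1 / (17.4 * 754) = 0.36

0.36


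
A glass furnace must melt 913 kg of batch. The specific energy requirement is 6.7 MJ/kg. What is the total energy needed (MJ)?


Total energy = mass * specific energy
  E = 913 * 6.7 = 6117.1 MJ

6117.1 MJ


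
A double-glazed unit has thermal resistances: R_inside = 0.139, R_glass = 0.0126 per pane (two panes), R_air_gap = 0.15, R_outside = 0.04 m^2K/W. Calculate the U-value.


Total thermal resistance (series):
  R_total = R_in + R_glass + R_air + R_glass + R_out
  R_total = 0.139 + 0.0126 + 0.15 + 0.0126 + 0.04 = 0.3542 m^2K/W
U-value = 1 / R_total = 1 / 0.3542 = 2.823 W/m^2K

2.823 W/m^2K


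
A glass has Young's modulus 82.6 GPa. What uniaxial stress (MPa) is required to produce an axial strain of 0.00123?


Rearrange E = sigma / epsilon:
  sigma = E * epsilon
  E (MPa) = 82.6 * 1000 = 82600
  sigma = 82600 * 0.00123 = 101.6 MPa

101.6 MPa


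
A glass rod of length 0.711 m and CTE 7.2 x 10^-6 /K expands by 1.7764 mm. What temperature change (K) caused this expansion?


Rearrange dL = alpha * L0 * dT for dT:
  dT = dL / (alpha * L0)
  dL (m) = 1.7764 / 1000 = 0.0017764
  dT = 0.0017764 / ((7.2 x 10^-6) * 0.711) = 347.0 K

347.0 K


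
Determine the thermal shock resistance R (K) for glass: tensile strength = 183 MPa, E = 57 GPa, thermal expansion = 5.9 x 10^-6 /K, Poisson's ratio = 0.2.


Thermal shock resistance: R = sigma * (1 - nu) / (E * alpha)
  Numerator = 183 * (1 - 0.2) = 146.4
  Denominator = 57 * 1000 * (5.9 x 10^-6) = 0.3363
  R = 146.4 / 0.3363 = 435.3 K

435.3 K


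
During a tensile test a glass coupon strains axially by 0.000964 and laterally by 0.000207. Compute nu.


Poisson's ratio: nu = lateral strain / axial strain
  nu = 0.000207 / 0.000964 = 0.2147

0.2147


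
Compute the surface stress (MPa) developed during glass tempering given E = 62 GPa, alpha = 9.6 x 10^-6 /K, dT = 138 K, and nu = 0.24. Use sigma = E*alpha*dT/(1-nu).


Tempering stress: sigma = E * alpha * dT / (1 - nu)
  E (MPa) = 62 * 1000 = 62000
  Numerator = 62000 * (9.6 x 10^-6) * 138 = 82.1376
  Denominator = 1 - 0.24 = 0.76
  sigma = 82.1376 / 0.76 = 108.1 MPa

108.1 MPa


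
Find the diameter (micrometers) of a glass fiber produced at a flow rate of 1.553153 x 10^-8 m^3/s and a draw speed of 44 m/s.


Cross-sectional area from continuity:
  A = Q / v = 1.553153 x 10^-8 / 44 = 3.529893 x 10^-10 m^2
Diameter from circular cross-section:
  d = sqrt(4A / pi) * 10^6 (m -> um)
  d = sqrt(4 * 3.529893 x 10^-10 / pi) * 10^6 = 21.2 um

21.2 um


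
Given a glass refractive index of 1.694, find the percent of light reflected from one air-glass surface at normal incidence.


Fresnel reflectance at normal incidence:
  R = ((n - 1)/(n + 1))^2
  (n - 1)/(n + 1) = (1.694 - 1)/(1.694 + 1) = 0.25761
  R = 0.25761^2 = 0.0663629
  R(%) = 0.0663629 * 100 = 6.636%

6.636%


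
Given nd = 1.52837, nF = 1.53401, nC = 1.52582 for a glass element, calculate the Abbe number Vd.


Abbe number formula: Vd = (nd - 1) / (nF - nC)
  nd - 1 = 1.52837 - 1 = 0.52837
  nF - nC = 1.53401 - 1.52582 = 0.00819
  Vd = 0.52837 / 0.00819 = 64.51

64.51


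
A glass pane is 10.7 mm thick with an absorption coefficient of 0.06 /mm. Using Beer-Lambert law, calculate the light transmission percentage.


Beer-Lambert law: T = exp(-alpha * thickness)
  exponent = -0.06 * 10.7 = -0.642
  T = exp(-0.642) = 0.5262
  Percentage = 0.5262 * 100 = 52.62%

52.62%


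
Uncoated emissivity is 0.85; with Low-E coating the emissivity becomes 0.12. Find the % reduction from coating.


Percentage reduction = (1 - coated/uncoated) * 100
  Ratio = 0.12 / 0.85 = 0.1412
  Reduction = (1 - 0.1412) * 100 = 85.9%

85.9%


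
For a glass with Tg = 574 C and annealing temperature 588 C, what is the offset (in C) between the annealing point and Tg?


Offset = T_anneal - Tg:
  offset = 588 - 574 = 14 C

14 C


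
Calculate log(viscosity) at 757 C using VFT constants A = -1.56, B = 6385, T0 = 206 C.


VFT equation: log(eta) = A + B / (T - T0)
  T - T0 = 757 - 206 = 551
  B / (T - T0) = 6385 / 551 = 11.588
  log(eta) = -1.56 + 11.588 = 10.028

10.028


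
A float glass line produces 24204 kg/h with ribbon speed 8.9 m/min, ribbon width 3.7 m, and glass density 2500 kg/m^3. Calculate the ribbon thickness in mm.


Ribbon cross-section from mass balance:
  Volume rate = throughput / density = 24204 / 2500 = 9.6816 m^3/h
  thickness = volume rate / (speed * 60 * width), i.e.
  thickness = throughput / (60 * speed * width * density) * 1000
  thickness = 24204 / (60 * 8.9 * 3.7 * 2500) * 1000 = 4.9 mm

4.9 mm
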